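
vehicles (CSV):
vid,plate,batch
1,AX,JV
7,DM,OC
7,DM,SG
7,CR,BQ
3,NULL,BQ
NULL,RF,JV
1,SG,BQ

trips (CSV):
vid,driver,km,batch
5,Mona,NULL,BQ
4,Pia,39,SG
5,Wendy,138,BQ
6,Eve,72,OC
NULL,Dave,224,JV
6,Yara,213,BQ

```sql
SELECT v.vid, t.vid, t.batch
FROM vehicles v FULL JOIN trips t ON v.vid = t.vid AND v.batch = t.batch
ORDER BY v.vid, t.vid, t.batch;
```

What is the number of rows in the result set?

FULL OUTER JOIN keeps every row from both sides; unmatched rows get NULL for the other side's columns.
Matching on v.vid = t.vid AND v.batch = t.batch. A NULL in a compared column never satisfies the condition.
Matched pairs: 0; unmatched v rows kept: 7; unmatched t rows kept: 6.
Total: 0 matched + 13 padded = 13 rows.

13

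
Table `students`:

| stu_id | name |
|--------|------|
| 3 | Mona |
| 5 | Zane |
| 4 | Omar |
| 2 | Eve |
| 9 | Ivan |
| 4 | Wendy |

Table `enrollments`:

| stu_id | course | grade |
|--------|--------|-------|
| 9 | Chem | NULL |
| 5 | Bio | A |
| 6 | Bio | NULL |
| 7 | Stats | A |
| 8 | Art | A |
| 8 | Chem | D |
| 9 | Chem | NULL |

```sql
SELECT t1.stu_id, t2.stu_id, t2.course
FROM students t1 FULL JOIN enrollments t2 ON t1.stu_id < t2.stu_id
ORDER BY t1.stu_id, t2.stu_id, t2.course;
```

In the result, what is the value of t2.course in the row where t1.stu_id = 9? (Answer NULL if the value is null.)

NULL

FULL OUTER JOIN keeps every row from both sides; unmatched rows get NULL for the other side's columns.
Matching on t1.stu_id < t2.stu_id.
- stu_id=3: 7 matching t2 row(s), so 7 row(s) emitted.
- stu_id=5: 6 matching t2 row(s), so 6 row(s) emitted.
- stu_id=4: 7 matching t2 row(s), so 7 row(s) emitted.
- stu_id=2: 7 matching t2 row(s), so 7 row(s) emitted.
- stu_id=9: no t2 row matches, row kept with t2 columns NULL.
- stu_id=4: 7 matching t2 row(s), so 7 row(s) emitted.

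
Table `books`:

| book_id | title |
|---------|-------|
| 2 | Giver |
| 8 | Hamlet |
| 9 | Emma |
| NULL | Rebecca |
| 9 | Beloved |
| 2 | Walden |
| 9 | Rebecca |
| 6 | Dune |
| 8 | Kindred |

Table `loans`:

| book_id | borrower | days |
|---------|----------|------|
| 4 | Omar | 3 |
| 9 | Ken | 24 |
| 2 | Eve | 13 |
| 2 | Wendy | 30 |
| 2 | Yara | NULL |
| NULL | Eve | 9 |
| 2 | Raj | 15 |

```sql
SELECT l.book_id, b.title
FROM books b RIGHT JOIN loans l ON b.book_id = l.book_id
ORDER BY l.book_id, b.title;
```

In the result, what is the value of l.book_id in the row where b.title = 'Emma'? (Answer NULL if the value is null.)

9

RIGHT JOIN keeps every row from `loans`; unmatched rows get NULL for `books`'s columns.
Matching on b.book_id = l.book_id. A NULL in a compared column never satisfies the condition.
Matched pairs: 11; unmatched l rows kept: 2.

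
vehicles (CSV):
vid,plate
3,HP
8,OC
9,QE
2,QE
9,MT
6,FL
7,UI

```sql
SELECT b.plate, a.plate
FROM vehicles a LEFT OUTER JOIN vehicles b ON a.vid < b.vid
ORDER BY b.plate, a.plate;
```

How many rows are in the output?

LEFT JOIN keeps every row from `vehicles a`; unmatched rows get NULL for `vehicles b`'s columns.
Matching on a.vid < b.vid.
- a row (vid=3): matches 5 b row(s) → 5 output row(s).
- a row (vid=8): matches 2 b row(s) → 2 output row(s).
- a row (vid=9): no match → kept, b columns NULL.
- a row (vid=2): matches 6 b row(s) → 6 output row(s).
- a row (vid=9): no match → kept, b columns NULL.
- a row (vid=6): matches 4 b row(s) → 4 output row(s).
- a row (vid=7): matches 3 b row(s) → 3 output row(s).
Total: 20 matched + 2 padded = 22 rows.

22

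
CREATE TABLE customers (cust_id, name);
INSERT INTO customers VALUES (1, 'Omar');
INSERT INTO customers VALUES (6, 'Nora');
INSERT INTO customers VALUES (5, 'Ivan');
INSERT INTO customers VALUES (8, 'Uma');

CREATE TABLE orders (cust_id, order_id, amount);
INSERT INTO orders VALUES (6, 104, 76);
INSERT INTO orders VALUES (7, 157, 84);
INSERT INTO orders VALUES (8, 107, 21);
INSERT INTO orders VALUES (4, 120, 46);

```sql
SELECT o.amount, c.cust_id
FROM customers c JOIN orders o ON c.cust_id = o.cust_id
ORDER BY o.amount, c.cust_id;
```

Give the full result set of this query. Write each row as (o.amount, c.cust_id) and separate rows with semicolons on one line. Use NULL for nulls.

(21, 8); (76, 6)

INNER JOIN keeps only pairs where the ON condition holds.
Matching on c.cust_id = o.cust_id.
Matched pairs: 2.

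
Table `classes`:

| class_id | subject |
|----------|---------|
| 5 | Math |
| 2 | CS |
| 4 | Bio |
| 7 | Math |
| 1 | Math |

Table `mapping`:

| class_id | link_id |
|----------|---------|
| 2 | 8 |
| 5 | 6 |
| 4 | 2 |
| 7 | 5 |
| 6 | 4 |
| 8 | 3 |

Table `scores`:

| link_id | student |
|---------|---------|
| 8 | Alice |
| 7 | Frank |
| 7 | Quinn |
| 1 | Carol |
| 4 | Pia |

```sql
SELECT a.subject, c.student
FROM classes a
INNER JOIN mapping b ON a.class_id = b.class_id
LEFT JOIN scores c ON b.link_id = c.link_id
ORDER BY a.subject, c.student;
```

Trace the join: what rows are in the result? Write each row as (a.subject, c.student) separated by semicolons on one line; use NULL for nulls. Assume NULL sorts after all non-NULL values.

Evaluate left to right. First `classes a INNER JOIN mapping b` on class_id: 4 row(s).
Then LEFT JOIN `scores c` on link_id: each of those 4 rows is kept; rows whose b.link_id has no match in c get NULL for c's columns.

(Bio, NULL); (CS, Alice); (Math, NULL); (Math, NULL)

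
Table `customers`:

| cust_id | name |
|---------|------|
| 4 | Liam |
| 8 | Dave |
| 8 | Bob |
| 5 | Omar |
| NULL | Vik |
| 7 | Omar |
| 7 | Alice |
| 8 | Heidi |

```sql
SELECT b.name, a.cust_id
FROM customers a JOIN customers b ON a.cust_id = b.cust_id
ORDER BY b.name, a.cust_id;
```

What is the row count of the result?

15

INNER JOIN keeps only pairs where the ON condition holds.
Matching on a.cust_id = b.cust_id. A NULL in a compared column never satisfies the condition.
- cust_id=4: 1 matching b row(s), so 1 row(s) emitted.
- cust_id=8: 3 matching b row(s), so 3 row(s) emitted.
- cust_id=8: 3 matching b row(s), so 3 row(s) emitted.
- cust_id=5: 1 matching b row(s), so 1 row(s) emitted.
- cust_id=NULL: no matching b row, dropped.
- cust_id=7: 2 matching b row(s), so 2 row(s) emitted.
- cust_id=7: 2 matching b row(s), so 2 row(s) emitted.
- cust_id=8: 3 matching b row(s), so 3 row(s) emitted.
Total: 15 rows.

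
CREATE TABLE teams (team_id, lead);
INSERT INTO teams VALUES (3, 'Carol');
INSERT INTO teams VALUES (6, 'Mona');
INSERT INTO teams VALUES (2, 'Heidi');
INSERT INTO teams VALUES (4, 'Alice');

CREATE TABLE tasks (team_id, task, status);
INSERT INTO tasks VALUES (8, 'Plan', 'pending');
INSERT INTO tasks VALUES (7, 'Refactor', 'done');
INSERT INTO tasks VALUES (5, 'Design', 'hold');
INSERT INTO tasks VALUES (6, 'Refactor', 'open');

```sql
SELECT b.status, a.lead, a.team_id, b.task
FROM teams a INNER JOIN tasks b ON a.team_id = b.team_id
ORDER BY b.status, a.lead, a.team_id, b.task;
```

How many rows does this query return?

INNER JOIN keeps only pairs where the ON condition holds.
Matching on a.team_id = b.team_id.
- team_id=3: no matching b row, dropped.
- team_id=6: 1 matching b row(s), so 1 row(s) emitted.
- team_id=2: no matching b row, dropped.
- team_id=4: no matching b row, dropped.
Total: 1 rows.

1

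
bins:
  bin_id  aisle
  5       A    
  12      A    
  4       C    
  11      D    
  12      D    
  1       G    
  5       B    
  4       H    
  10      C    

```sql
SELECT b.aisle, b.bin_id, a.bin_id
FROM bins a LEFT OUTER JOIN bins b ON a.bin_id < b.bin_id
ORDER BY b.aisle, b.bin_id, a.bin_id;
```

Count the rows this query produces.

35

LEFT JOIN keeps every row from `bins a`; unmatched rows get NULL for `bins b`'s columns.
Matching on a.bin_id < b.bin_id.
Matched pairs: 33; unmatched a rows kept: 2.
Total: 33 matched + 2 padded = 35 rows.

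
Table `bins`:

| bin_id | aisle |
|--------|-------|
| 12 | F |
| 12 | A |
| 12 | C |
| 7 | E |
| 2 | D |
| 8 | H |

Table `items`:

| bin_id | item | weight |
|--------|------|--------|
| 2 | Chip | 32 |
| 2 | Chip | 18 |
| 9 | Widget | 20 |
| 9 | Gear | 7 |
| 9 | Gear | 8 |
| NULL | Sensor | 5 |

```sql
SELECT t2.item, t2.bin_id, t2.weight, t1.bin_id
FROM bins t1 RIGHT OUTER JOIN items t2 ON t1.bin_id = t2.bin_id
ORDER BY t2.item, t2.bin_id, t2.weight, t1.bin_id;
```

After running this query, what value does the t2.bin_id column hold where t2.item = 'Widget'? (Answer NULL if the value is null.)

9

RIGHT JOIN keeps every row from `items`; unmatched rows get NULL for `bins`'s columns.
Matching on t1.bin_id = t2.bin_id. A NULL in a compared column never satisfies the condition.
- t1[0] bin_id=12 → no match.
- t1[1] bin_id=12 → no match.
- t1[2] bin_id=12 → no match.
- t1[3] bin_id=7 → no match.
- t1[4] bin_id=2 → 2 match(es) in t2 → 2 row(s).
- t1[5] bin_id=8 → no match.
- 4 t2 row(s) had no t1 match → kept, t1 columns NULL.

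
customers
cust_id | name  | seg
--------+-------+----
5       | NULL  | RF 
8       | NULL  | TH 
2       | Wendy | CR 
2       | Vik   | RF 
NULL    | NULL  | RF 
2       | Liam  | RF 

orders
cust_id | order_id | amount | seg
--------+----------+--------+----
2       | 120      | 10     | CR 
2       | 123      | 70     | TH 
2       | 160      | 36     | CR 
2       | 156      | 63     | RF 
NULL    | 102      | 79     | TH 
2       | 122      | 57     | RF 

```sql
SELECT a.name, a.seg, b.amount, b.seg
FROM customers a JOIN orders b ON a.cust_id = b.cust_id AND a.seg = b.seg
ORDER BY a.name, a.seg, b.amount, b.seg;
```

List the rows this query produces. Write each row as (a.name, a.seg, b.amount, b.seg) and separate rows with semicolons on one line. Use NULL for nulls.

INNER JOIN keeps only pairs where the ON condition holds.
Matching on a.cust_id = b.cust_id AND a.seg = b.seg. A NULL in a compared column never satisfies the condition.
- cust_id=5, seg=RF: no matching b row, dropped.
- cust_id=8, seg=TH: no matching b row, dropped.
- cust_id=2, seg=CR: 2 matching b row(s), so 2 row(s) emitted.
- cust_id=2, seg=RF: 2 matching b row(s), so 2 row(s) emitted.
- cust_id=NULL, seg=RF: no matching b row, dropped.
- cust_id=2, seg=RF: 2 matching b row(s), so 2 row(s) emitted.
After projecting and ordering:
a.name | a.seg | b.amount | b.seg
Liam | RF | 57 | RF
Liam | RF | 63 | RF
Vik | RF | 57 | RF
Vik | RF | 63 | RF
Wendy | CR | 10 | CR
Wendy | CR | 36 | CR

(Liam, RF, 57, RF); (Liam, RF, 63, RF); (Vik, RF, 57, RF); (Vik, RF, 63, RF); (Wendy, CR, 10, CR); (Wendy, CR, 36, CR)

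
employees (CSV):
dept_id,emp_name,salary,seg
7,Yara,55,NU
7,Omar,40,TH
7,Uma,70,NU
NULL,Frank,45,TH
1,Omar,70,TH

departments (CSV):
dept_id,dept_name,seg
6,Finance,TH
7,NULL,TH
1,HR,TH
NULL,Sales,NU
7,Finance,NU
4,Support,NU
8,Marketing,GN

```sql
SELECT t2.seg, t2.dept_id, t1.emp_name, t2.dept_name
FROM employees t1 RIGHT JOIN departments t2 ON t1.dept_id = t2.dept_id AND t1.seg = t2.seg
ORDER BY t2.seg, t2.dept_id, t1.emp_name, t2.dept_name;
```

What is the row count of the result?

8

RIGHT JOIN keeps every row from `departments`; unmatched rows get NULL for `employees`'s columns.
Matching on t1.dept_id = t2.dept_id AND t1.seg = t2.seg. A NULL in a compared column never satisfies the condition.
Matched pairs: 4; unmatched t2 rows kept: 4.
Total: 4 matched + 4 padded = 8 rows.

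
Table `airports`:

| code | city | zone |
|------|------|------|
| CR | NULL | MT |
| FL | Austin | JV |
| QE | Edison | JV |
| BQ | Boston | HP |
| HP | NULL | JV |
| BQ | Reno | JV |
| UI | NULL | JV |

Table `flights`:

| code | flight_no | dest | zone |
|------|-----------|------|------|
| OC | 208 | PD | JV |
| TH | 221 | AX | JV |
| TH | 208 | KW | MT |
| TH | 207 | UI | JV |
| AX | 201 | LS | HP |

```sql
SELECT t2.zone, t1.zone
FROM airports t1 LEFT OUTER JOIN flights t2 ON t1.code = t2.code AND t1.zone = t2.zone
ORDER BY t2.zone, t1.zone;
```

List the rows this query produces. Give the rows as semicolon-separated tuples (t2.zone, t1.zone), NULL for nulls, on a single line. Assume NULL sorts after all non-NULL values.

(NULL, HP); (NULL, JV); (NULL, JV); (NULL, JV); (NULL, JV); (NULL, JV); (NULL, MT)

LEFT JOIN keeps every row from `airports`; unmatched rows get NULL for `flights`'s columns.
Matching on t1.code = t2.code AND t1.zone = t2.zone.
- code=CR, zone=MT: no t2 row matches, row kept with t2 columns NULL.
- code=FL, zone=JV: no t2 row matches, row kept with t2 columns NULL.
- code=QE, zone=JV: no t2 row matches, row kept with t2 columns NULL.
- code=BQ, zone=HP: no t2 row matches, row kept with t2 columns NULL.
- code=HP, zone=JV: no t2 row matches, row kept with t2 columns NULL.
- code=BQ, zone=JV: no t2 row matches, row kept with t2 columns NULL.
- code=UI, zone=JV: no t2 row matches, row kept with t2 columns NULL.
After projecting and ordering:
t2.zone | t1.zone
NULL | HP
NULL | JV
NULL | JV
NULL | JV
NULL | JV
NULL | JV
NULL | MT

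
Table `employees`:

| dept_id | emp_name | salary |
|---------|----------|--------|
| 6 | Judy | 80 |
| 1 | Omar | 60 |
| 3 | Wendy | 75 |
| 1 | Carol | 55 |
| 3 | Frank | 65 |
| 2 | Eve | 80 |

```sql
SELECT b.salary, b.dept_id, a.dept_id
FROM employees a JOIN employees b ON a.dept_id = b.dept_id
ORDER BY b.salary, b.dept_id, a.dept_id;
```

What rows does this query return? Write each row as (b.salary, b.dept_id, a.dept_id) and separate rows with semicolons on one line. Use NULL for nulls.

(55, 1, 1); (55, 1, 1); (60, 1, 1); (60, 1, 1); (65, 3, 3); (65, 3, 3); (75, 3, 3); (75, 3, 3); (80, 2, 2); (80, 6, 6)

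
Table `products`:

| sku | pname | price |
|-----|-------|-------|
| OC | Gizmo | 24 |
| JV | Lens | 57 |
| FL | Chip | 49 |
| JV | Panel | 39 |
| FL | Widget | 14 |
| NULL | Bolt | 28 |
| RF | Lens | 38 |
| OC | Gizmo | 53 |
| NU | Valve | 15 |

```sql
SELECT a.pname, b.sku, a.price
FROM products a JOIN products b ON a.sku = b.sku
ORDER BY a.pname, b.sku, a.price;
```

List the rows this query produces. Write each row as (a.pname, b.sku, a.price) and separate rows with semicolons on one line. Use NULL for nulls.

(Chip, FL, 49); (Chip, FL, 49); (Gizmo, OC, 24); (Gizmo, OC, 24); (Gizmo, OC, 53); (Gizmo, OC, 53); (Lens, JV, 57); (Lens, JV, 57); (Lens, RF, 38); (Panel, JV, 39); (Panel, JV, 39); (Valve, NU, 15); (Widget, FL, 14); (Widget, FL, 14)

INNER JOIN keeps only pairs where the ON condition holds.
Matching on a.sku = b.sku. A NULL in a compared column never satisfies the condition.
- a[0] sku=OC → 2 match(es) in b → 2 row(s).
- a[1] sku=JV → 2 match(es) in b → 2 row(s).
- a[2] sku=FL → 2 match(es) in b → 2 row(s).
- a[3] sku=JV → 2 match(es) in b → 2 row(s).
- a[4] sku=FL → 2 match(es) in b → 2 row(s).
- a[5] sku=NULL → no match; dropped.
- a[6] sku=RF → 1 match(es) in b → 1 row(s).
- a[7] sku=OC → 2 match(es) in b → 2 row(s).
- a[8] sku=NU → 1 match(es) in b → 1 row(s).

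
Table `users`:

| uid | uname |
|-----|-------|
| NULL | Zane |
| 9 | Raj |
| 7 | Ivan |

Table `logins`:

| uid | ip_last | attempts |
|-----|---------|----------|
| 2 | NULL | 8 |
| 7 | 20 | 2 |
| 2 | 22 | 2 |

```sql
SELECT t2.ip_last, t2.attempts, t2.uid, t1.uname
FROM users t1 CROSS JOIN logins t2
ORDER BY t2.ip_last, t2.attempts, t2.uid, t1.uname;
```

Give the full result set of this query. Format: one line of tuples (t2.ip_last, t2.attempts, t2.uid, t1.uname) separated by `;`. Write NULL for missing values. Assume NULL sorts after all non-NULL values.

(20, 2, 7, Ivan); (20, 2, 7, Raj); (20, 2, 7, Zane); (22, 2, 2, Ivan); (22, 2, 2, Raj); (22, 2, 2, Zane); (NULL, 8, 2, Ivan); (NULL, 8, 2, Raj); (NULL, 8, 2, Zane)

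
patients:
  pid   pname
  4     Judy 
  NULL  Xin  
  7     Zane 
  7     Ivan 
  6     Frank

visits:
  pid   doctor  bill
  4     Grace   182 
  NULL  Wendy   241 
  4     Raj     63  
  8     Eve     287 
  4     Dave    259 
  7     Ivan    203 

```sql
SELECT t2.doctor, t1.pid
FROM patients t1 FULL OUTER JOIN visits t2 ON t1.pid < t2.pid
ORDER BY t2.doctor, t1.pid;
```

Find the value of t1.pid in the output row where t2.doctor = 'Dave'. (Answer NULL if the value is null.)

NULL

FULL OUTER JOIN keeps every row from both sides; unmatched rows get NULL for the other side's columns.
Matching on t1.pid < t2.pid. A NULL in a compared column never satisfies the condition.
- t1 (pid=4) pairs with 2 row(s) of t2.
- t1 (pid=NULL) has no partner → padded with NULL.
- t1 (pid=7) pairs with 1 row(s) of t2.
- t1 (pid=7) pairs with 1 row(s) of t2.
- t1 (pid=6) pairs with 2 row(s) of t2.
- plus 4 unmatched t2 row(s), each kept with NULL t1 columns.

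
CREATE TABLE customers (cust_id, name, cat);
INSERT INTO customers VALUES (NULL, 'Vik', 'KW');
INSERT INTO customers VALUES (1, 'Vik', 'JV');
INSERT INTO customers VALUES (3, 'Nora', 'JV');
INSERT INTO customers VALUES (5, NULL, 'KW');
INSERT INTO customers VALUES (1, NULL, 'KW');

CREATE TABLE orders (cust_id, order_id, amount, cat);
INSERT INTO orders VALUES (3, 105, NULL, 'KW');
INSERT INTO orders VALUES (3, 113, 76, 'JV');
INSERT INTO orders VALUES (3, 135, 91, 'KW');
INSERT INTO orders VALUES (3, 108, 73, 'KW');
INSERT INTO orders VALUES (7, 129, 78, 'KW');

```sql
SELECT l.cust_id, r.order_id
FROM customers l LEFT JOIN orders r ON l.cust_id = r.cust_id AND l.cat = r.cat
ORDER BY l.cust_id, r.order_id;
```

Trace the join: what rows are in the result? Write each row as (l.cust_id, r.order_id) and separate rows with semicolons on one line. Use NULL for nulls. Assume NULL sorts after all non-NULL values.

LEFT JOIN keeps every row from `customers`; unmatched rows get NULL for `orders`'s columns.
Matching on l.cust_id = r.cust_id AND l.cat = r.cat. A NULL in a compared column never satisfies the condition.
- l row (cust_id=NULL, cat=KW): no match → kept, r columns NULL.
- l row (cust_id=1, cat=JV): no match → kept, r columns NULL.
- l row (cust_id=3, cat=JV): matches 1 r row(s) → 1 output row(s).
- l row (cust_id=5, cat=KW): no match → kept, r columns NULL.
- l row (cust_id=1, cat=KW): no match → kept, r columns NULL.
After projecting and ordering:
l.cust_id | r.order_id
1 | NULL
1 | NULL
3 | 113
5 | NULL
NULL | NULL

(1, NULL); (1, NULL); (3, 113); (5, NULL); (NULL, NULL)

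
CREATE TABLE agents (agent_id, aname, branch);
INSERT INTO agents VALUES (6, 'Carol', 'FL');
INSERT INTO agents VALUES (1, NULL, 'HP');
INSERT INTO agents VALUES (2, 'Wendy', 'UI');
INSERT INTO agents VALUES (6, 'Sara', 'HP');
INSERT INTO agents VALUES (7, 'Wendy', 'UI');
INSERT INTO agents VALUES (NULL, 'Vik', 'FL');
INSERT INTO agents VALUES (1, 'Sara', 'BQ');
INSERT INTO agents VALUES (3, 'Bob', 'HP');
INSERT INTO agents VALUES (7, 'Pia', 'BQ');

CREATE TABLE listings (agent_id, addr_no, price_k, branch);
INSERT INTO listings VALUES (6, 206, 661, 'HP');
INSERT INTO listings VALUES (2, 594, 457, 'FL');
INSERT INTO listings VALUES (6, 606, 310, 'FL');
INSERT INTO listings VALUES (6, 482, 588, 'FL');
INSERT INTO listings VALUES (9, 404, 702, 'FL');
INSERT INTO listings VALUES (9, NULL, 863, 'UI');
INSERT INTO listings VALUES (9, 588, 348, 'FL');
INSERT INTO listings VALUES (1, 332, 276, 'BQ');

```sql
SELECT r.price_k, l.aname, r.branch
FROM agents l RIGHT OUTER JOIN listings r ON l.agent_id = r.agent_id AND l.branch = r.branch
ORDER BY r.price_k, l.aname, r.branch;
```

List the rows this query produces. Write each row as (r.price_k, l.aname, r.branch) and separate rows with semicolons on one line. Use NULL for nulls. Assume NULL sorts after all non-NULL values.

(276, Sara, BQ); (310, Carol, FL); (348, NULL, FL); (457, NULL, FL); (588, Carol, FL); (661, Sara, HP); (702, NULL, FL); (863, NULL, UI)

RIGHT JOIN keeps every row from `listings`; unmatched rows get NULL for `agents`'s columns.
Matching on l.agent_id = r.agent_id AND l.branch = r.branch. A NULL in a compared column never satisfies the condition.
- agent_id=6, branch=FL: 2 matching r row(s), so 2 row(s) emitted.
- agent_id=1, branch=HP: no matching r row.
- agent_id=2, branch=UI: no matching r row.
- agent_id=6, branch=HP: 1 matching r row(s), so 1 row(s) emitted.
- agent_id=7, branch=UI: no matching r row.
- agent_id=NULL, branch=FL: no matching r row.
- agent_id=1, branch=BQ: 1 matching r row(s), so 1 row(s) emitted.
- agent_id=3, branch=HP: no matching r row.
- agent_id=7, branch=BQ: no matching r row.
- plus 4 unmatched r row(s), each kept with NULL l columns.
After projecting and ordering:
r.price_k | l.aname | r.branch
276 | Sara | BQ
310 | Carol | FL
348 | NULL | FL
457 | NULL | FL
588 | Carol | FL
661 | Sara | HP
702 | NULL | FL
863 | NULL | UI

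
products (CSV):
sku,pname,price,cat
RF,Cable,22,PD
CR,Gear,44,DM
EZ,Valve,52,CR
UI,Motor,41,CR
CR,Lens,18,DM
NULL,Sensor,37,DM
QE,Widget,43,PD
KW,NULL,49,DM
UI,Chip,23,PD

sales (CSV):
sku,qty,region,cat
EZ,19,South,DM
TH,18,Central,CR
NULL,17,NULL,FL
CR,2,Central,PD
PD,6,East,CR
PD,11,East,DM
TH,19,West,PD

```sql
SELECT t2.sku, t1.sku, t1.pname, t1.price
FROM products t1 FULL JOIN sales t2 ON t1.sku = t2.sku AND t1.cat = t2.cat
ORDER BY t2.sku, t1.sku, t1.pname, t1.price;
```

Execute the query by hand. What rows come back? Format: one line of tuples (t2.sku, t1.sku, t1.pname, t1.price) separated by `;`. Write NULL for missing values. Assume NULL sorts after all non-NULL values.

(CR, NULL, NULL, NULL); (EZ, NULL, NULL, NULL); (PD, NULL, NULL, NULL); (PD, NULL, NULL, NULL); (TH, NULL, NULL, NULL); (TH, NULL, NULL, NULL); (NULL, CR, Gear, 44); (NULL, CR, Lens, 18); (NULL, EZ, Valve, 52); (NULL, KW, NULL, 49); (NULL, QE, Widget, 43); (NULL, RF, Cable, 22); (NULL, UI, Chip, 23); (NULL, UI, Motor, 41); (NULL, NULL, Sensor, 37); (NULL, NULL, NULL, NULL)

FULL OUTER JOIN keeps every row from both sides; unmatched rows get NULL for the other side's columns.
Matching on t1.sku = t2.sku AND t1.cat = t2.cat. A NULL in a compared column never satisfies the condition.
- t1 (sku=RF, cat=PD) has no partner → padded with NULL.
- t1 (sku=CR, cat=DM) has no partner → padded with NULL.
- t1 (sku=EZ, cat=CR) has no partner → padded with NULL.
- t1 (sku=UI, cat=CR) has no partner → padded with NULL.
- t1 (sku=CR, cat=DM) has no partner → padded with NULL.
- t1 (sku=NULL, cat=DM) has no partner → padded with NULL.
- t1 (sku=QE, cat=PD) has no partner → padded with NULL.
- t1 (sku=KW, cat=DM) has no partner → padded with NULL.
- t1 (sku=UI, cat=PD) has no partner → padded with NULL.
- 7 row(s) from t2 found no t1 partner → padded with NULL.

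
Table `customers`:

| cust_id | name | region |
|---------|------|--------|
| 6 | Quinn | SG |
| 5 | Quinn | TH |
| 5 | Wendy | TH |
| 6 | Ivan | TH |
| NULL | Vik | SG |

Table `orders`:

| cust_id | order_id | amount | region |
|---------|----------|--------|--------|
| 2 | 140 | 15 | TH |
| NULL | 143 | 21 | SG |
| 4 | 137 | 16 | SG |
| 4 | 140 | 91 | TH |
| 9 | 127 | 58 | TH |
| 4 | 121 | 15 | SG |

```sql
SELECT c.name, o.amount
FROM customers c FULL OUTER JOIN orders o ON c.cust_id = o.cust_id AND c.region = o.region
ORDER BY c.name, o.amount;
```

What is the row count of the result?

FULL OUTER JOIN keeps every row from both sides; unmatched rows get NULL for the other side's columns.
Matching on c.cust_id = o.cust_id AND c.region = o.region. A NULL in a compared column never satisfies the condition.
- c (cust_id=6, region=SG) has no partner → padded with NULL.
- c (cust_id=5, region=TH) has no partner → padded with NULL.
- c (cust_id=5, region=TH) has no partner → padded with NULL.
- c (cust_id=6, region=TH) has no partner → padded with NULL.
- c (cust_id=NULL, region=SG) has no partner → padded with NULL.
- plus 6 unmatched o row(s), each kept with NULL c columns.
Total: 0 matched + 11 padded = 11 rows.

11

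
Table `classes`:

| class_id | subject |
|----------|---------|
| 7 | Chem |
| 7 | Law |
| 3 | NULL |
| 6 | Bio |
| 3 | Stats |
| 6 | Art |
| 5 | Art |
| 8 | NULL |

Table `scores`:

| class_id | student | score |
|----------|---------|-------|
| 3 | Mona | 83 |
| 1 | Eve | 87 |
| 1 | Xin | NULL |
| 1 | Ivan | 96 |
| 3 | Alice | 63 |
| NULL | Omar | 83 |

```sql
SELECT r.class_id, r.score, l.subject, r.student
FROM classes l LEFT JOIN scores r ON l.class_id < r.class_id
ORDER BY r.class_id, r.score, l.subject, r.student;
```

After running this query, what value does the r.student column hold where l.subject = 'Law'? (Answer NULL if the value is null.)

LEFT JOIN keeps every row from `classes`; unmatched rows get NULL for `scores`'s columns.
Matching on l.class_id < r.class_id. A NULL in a compared column never satisfies the condition.
- l[0] class_id=7 → no match; kept with NULLs on the r side.
- l[1] class_id=7 → no match; kept with NULLs on the r side.
- l[2] class_id=3 → no match; kept with NULLs on the r side.
- l[3] class_id=6 → no match; kept with NULLs on the r side.
- l[4] class_id=3 → no match; kept with NULLs on the r side.
- l[5] class_id=6 → no match; kept with NULLs on the r side.
- l[6] class_id=5 → no match; kept with NULLs on the r side.
- l[7] class_id=8 → no match; kept with NULLs on the r side.

NULL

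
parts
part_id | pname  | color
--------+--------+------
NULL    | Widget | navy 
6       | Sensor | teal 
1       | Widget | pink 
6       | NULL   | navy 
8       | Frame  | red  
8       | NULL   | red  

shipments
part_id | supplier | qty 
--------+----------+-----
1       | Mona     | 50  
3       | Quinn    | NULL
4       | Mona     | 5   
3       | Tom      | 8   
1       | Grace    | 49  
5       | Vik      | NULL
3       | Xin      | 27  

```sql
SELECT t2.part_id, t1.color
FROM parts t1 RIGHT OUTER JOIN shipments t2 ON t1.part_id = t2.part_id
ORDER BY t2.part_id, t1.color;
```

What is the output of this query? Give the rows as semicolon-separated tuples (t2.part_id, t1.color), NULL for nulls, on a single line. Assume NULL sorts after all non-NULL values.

RIGHT JOIN keeps every row from `shipments`; unmatched rows get NULL for `parts`'s columns.
Matching on t1.part_id = t2.part_id. A NULL in a compared column never satisfies the condition.
- t1 row (part_id=NULL): no match.
- t1 row (part_id=6): no match.
- t1 row (part_id=1): matches 2 t2 row(s) → 2 output row(s).
- t1 row (part_id=6): no match.
- t1 row (part_id=8): no match.
- t1 row (part_id=8): no match.
- 5 row(s) from t2 found no t1 partner → padded with NULL.
After projecting and ordering:
t2.part_id | t1.color
1 | pink
1 | pink
3 | NULL
3 | NULL
3 | NULL
4 | NULL
5 | NULL

(1, pink); (1, pink); (3, NULL); (3, NULL); (3, NULL); (4, NULL); (5, NULL)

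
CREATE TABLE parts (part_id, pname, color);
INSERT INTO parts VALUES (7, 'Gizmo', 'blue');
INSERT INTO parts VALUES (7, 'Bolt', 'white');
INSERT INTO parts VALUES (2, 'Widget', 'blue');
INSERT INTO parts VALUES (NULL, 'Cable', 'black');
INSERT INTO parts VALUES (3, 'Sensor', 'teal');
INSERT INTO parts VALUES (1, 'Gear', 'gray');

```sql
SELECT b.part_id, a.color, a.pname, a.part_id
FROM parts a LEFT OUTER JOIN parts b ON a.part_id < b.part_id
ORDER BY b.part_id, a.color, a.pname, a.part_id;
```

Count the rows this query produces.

12

LEFT JOIN keeps every row from `parts a`; unmatched rows get NULL for `parts b`'s columns.
Matching on a.part_id < b.part_id. A NULL in a compared column never satisfies the condition.
- a (part_id=7) has no partner → padded with NULL.
- a (part_id=7) has no partner → padded with NULL.
- a (part_id=2) pairs with 3 row(s) of b.
- a (part_id=NULL) has no partner → padded with NULL.
- a (part_id=3) pairs with 2 row(s) of b.
- a (part_id=1) pairs with 4 row(s) of b.
Total: 9 matched + 3 padded = 12 rows.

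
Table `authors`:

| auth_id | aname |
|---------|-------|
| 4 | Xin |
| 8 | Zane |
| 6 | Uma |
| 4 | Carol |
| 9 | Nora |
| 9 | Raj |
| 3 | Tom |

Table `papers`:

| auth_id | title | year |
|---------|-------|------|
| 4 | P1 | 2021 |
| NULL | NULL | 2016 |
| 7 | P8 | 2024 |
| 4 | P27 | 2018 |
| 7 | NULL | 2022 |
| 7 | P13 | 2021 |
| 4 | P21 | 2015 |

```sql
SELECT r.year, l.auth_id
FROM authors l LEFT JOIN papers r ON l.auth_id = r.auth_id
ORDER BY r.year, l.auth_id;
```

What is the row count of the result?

LEFT JOIN keeps every row from `authors`; unmatched rows get NULL for `papers`'s columns.
Matching on l.auth_id = r.auth_id. A NULL in a compared column never satisfies the condition.
Matched pairs: 6; unmatched l rows kept: 5.
Total: 6 matched + 5 padded = 11 rows.

11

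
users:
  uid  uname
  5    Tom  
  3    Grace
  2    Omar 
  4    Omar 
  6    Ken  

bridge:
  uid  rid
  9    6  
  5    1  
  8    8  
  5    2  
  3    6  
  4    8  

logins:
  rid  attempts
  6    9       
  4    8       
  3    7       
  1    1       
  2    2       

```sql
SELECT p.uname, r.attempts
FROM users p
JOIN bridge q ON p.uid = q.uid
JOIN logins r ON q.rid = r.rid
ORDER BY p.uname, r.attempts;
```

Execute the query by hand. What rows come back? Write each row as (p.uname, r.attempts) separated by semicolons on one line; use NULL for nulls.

Step 1 — p INNER JOIN q on uid → 4 row(s).
Then INNER JOIN `logins r` on rid: keep only rows whose q.rid appears in r.

(Grace, 9); (Tom, 1); (Tom, 2)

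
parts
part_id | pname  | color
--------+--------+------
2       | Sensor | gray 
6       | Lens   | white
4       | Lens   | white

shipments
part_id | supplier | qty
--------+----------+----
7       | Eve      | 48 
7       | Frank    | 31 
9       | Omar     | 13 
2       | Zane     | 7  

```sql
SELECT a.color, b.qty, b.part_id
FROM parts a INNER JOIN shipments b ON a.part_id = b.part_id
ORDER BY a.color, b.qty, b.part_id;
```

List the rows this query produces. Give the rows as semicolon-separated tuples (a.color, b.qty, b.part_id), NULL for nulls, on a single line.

(gray, 7, 2)

INNER JOIN keeps only pairs where the ON condition holds.
Matching on a.part_id = b.part_id.
- a row (part_id=2): matches 1 b row(s) → 1 output row(s).
- a row (part_id=6): no match → dropped.
- a row (part_id=4): no match → dropped.
After projecting and ordering:
a.color | b.qty | b.part_id
gray | 7 | 2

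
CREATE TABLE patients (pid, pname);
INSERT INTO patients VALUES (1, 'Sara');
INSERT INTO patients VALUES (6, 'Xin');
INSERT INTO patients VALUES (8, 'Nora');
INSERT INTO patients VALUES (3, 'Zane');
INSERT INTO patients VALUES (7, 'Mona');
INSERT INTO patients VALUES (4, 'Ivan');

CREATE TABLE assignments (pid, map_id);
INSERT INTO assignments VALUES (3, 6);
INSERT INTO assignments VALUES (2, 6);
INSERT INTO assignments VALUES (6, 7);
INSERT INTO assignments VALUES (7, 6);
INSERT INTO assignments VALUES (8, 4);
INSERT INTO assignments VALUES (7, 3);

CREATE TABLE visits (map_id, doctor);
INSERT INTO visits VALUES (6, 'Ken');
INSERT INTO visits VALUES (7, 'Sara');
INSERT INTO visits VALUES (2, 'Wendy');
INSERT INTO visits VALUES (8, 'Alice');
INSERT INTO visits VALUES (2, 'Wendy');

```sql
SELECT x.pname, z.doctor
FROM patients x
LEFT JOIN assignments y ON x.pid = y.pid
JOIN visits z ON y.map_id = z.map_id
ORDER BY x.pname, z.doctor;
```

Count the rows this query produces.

3

Evaluate left to right. First `patients x LEFT JOIN assignments y` on pid: 7 row(s).
Then INNER JOIN `visits z` on map_id: keep only rows whose y.map_id appears in z.
Result: 3 row(s).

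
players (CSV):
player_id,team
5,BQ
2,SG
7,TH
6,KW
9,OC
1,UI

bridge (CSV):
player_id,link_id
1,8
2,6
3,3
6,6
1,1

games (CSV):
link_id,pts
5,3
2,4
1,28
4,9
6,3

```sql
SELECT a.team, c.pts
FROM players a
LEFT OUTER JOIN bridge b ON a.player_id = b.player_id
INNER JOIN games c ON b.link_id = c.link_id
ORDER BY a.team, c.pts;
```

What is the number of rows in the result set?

Step 1 — a LEFT JOIN b on player_id → 7 row(s).
Then INNER JOIN `games c` on link_id: keep only rows whose b.link_id appears in c.
Result: 3 row(s).

3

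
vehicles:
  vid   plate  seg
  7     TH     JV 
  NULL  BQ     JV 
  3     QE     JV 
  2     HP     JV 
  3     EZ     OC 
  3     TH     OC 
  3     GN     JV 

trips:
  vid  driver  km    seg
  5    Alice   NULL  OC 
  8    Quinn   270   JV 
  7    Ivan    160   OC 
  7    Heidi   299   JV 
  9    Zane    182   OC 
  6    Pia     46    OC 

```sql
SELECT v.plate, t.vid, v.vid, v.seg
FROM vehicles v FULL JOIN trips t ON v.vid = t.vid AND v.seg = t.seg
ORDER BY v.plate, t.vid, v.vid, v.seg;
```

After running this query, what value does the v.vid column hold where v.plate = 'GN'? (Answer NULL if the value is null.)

FULL OUTER JOIN keeps every row from both sides; unmatched rows get NULL for the other side's columns.
Matching on v.vid = t.vid AND v.seg = t.seg. A NULL in a compared column never satisfies the condition.
- v row (vid=7, seg=JV): matches 1 t row(s) → 1 output row(s).
- v row (vid=NULL, seg=JV): no match → kept, t columns NULL.
- v row (vid=3, seg=JV): no match → kept, t columns NULL.
- v row (vid=2, seg=JV): no match → kept, t columns NULL.
- v row (vid=3, seg=OC): no match → kept, t columns NULL.
- v row (vid=3, seg=OC): no match → kept, t columns NULL.
- v row (vid=3, seg=JV): no match → kept, t columns NULL.
- plus 5 unmatched t row(s), each kept with NULL v columns.

3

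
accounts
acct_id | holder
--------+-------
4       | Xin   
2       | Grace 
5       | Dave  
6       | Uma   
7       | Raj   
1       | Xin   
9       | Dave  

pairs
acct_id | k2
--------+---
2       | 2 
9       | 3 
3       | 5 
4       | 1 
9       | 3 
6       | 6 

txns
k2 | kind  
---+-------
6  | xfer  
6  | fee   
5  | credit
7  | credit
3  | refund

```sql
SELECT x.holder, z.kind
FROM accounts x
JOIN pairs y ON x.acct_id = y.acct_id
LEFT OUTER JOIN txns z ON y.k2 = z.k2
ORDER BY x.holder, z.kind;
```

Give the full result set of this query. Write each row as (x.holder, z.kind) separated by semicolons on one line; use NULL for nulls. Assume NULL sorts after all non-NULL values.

(Dave, refund); (Dave, refund); (Grace, NULL); (Uma, fee); (Uma, xfer); (Xin, NULL)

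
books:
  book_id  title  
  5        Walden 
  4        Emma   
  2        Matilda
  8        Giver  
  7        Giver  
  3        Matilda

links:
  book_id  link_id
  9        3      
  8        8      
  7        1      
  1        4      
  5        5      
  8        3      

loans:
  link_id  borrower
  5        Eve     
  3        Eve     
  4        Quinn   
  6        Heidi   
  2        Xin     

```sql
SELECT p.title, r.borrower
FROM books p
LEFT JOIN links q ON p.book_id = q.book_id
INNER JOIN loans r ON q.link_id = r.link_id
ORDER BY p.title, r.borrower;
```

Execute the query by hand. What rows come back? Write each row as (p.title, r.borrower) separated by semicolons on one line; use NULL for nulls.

(Giver, Eve); (Walden, Eve)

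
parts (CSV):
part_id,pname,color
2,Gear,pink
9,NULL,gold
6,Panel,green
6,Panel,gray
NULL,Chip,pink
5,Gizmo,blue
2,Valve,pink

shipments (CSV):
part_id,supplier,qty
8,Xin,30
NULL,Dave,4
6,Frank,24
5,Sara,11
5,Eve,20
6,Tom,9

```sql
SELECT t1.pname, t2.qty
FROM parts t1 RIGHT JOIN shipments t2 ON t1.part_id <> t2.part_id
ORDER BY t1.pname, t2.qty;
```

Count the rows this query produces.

25

RIGHT JOIN keeps every row from `shipments`; unmatched rows get NULL for `parts`'s columns.
Matching on t1.part_id <> t2.part_id. A NULL in a compared column never satisfies the condition.
- t1 row (part_id=2): matches 5 t2 row(s) → 5 output row(s).
- t1 row (part_id=9): matches 5 t2 row(s) → 5 output row(s).
- t1 row (part_id=6): matches 3 t2 row(s) → 3 output row(s).
- t1 row (part_id=6): matches 3 t2 row(s) → 3 output row(s).
- t1 row (part_id=NULL): no match.
- t1 row (part_id=5): matches 3 t2 row(s) → 3 output row(s).
- t1 row (part_id=2): matches 5 t2 row(s) → 5 output row(s).
- plus 1 unmatched t2 row(s), each kept with NULL t1 columns.
Total: 24 matched + 1 padded = 25 rows.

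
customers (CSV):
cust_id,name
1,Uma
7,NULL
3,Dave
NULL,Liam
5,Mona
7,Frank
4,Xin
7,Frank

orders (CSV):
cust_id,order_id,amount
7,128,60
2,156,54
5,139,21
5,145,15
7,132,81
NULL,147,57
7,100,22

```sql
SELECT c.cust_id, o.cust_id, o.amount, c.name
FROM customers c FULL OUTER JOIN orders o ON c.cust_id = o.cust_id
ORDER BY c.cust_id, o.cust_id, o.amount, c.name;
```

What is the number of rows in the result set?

17

FULL OUTER JOIN keeps every row from both sides; unmatched rows get NULL for the other side's columns.
Matching on c.cust_id = o.cust_id. A NULL in a compared column never satisfies the condition.
- c row (cust_id=1): no match → kept, o columns NULL.
- c row (cust_id=7): matches 3 o row(s) → 3 output row(s).
- c row (cust_id=3): no match → kept, o columns NULL.
- c row (cust_id=NULL): no match → kept, o columns NULL.
- c row (cust_id=5): matches 2 o row(s) → 2 output row(s).
- c row (cust_id=7): matches 3 o row(s) → 3 output row(s).
- c row (cust_id=4): no match → kept, o columns NULL.
- c row (cust_id=7): matches 3 o row(s) → 3 output row(s).
- plus 2 unmatched o row(s), each kept with NULL c columns.
Total: 11 matched + 6 padded = 17 rows.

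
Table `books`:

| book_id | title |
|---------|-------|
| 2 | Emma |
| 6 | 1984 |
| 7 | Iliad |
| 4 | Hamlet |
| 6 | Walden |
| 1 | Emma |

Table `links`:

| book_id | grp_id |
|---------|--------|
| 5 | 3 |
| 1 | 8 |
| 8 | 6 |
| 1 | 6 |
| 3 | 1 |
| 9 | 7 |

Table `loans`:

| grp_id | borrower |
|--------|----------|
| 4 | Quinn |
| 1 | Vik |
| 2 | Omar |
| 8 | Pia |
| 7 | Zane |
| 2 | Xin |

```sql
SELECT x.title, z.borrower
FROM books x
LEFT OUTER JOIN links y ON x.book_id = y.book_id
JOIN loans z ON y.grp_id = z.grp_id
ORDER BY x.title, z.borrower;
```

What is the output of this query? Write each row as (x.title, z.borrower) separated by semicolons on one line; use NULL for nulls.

Joins associate left-to-right: books LEFT JOIN links on book_id gives 7 intermediate row(s).
Then INNER JOIN `loans z` on grp_id: keep only rows whose y.grp_id appears in z.

(Emma, Pia)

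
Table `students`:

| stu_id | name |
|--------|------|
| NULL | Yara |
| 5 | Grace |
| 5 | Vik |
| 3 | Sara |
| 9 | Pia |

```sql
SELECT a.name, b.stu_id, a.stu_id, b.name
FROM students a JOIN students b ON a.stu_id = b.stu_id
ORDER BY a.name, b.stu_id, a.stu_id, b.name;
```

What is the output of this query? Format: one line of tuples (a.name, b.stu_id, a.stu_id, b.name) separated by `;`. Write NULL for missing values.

INNER JOIN keeps only pairs where the ON condition holds.
Matching on a.stu_id = b.stu_id. A NULL in a compared column never satisfies the condition.
- a[0] stu_id=NULL → no match; dropped.
- a[1] stu_id=5 → 2 match(es) in b → 2 row(s).
- a[2] stu_id=5 → 2 match(es) in b → 2 row(s).
- a[3] stu_id=3 → 1 match(es) in b → 1 row(s).
- a[4] stu_id=9 → 1 match(es) in b → 1 row(s).
After projecting and ordering:
a.name | b.stu_id | a.stu_id | b.name
Grace | 5 | 5 | Grace
Grace | 5 | 5 | Vik
Pia | 9 | 9 | Pia
Sara | 3 | 3 | Sara
Vik | 5 | 5 | Grace
Vik | 5 | 5 | Vik

(Grace, 5, 5, Grace); (Grace, 5, 5, Vik); (Pia, 9, 9, Pia); (Sara, 3, 3, Sara); (Vik, 5, 5, Grace); (Vik, 5, 5, Vik)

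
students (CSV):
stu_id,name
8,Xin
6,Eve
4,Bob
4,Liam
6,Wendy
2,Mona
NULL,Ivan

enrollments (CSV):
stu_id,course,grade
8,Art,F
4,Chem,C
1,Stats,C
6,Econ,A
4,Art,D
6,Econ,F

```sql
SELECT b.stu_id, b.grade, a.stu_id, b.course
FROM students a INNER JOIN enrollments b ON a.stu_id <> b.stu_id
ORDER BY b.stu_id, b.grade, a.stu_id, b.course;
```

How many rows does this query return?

27

INNER JOIN keeps only pairs where the ON condition holds.
Matching on a.stu_id <> b.stu_id. A NULL in a compared column never satisfies the condition.
Matched pairs: 27.
Total: 27 rows.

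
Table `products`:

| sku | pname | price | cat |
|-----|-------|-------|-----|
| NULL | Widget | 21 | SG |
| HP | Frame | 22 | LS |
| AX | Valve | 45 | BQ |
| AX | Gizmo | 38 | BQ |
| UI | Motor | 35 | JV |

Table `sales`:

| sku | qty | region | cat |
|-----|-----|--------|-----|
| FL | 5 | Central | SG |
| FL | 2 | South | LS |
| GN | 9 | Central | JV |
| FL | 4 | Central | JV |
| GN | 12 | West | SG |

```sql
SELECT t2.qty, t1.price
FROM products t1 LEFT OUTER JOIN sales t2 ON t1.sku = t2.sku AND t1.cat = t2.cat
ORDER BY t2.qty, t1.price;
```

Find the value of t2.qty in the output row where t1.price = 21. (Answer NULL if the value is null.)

LEFT JOIN keeps every row from `products`; unmatched rows get NULL for `sales`'s columns.
Matching on t1.sku = t2.sku AND t1.cat = t2.cat. A NULL in a compared column never satisfies the condition.
- t1 row (sku=NULL, cat=SG): no match → kept, t2 columns NULL.
- t1 row (sku=HP, cat=LS): no match → kept, t2 columns NULL.
- t1 row (sku=AX, cat=BQ): no match → kept, t2 columns NULL.
- t1 row (sku=AX, cat=BQ): no match → kept, t2 columns NULL.
- t1 row (sku=UI, cat=JV): no match → kept, t2 columns NULL.

NULL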